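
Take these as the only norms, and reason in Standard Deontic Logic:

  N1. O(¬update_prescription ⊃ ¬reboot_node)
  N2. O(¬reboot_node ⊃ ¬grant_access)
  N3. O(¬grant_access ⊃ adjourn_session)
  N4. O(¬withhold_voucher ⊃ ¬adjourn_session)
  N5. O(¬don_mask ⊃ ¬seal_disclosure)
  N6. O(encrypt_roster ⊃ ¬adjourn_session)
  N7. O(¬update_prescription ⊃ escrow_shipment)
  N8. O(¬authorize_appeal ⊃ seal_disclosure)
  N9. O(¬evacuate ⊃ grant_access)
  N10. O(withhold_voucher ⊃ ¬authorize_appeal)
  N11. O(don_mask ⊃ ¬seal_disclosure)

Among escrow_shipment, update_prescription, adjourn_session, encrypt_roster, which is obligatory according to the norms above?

update_prescription

Premises 11 and 5 are O(don_mask ⊃ ¬seal_disclosure) and O(¬don_mask ⊃ ¬seal_disclosure); every ideal world satisfies don_mask or ¬don_mask, so in either case ¬seal_disclosure holds — hence O(¬seal_disclosure).
Premise 8 is O(¬authorize_appeal ⊃ seal_disclosure); contrapositively O(¬seal_disclosure ⊃ authorize_appeal). Since O(¬seal_disclosure) holds, K gives O(authorize_appeal).
Premise 10, O(withhold_voucher ⊃ ¬authorize_appeal), contraposes to O(authorize_appeal ⊃ ¬withhold_voucher); with O(authorize_appeal) we get O(¬withhold_voucher).
With premise 4, O(¬withhold_voucher ⊃ ¬adjourn_session), the K-axiom yields O(¬adjourn_session).
Premise 3, O(¬grant_access ⊃ adjourn_session), contraposes to O(¬adjourn_session ⊃ grant_access); with O(¬adjourn_session) we get O(grant_access).
Premise 2 is O(¬reboot_node ⊃ ¬grant_access); contrapositively O(grant_access ⊃ reboot_node). Since O(grant_access) holds, K gives O(reboot_node).
The contrapositive of premise 1 (O(¬update_prescription ⊃ ¬reboot_node)) is O(reboot_node ⊃ update_prescription), and O(reboot_node) is already established, so O(update_prescription).
So O(update_prescription) holds — update_prescription is obligatory. None of the other listed options is made obligatory by any chain of premises.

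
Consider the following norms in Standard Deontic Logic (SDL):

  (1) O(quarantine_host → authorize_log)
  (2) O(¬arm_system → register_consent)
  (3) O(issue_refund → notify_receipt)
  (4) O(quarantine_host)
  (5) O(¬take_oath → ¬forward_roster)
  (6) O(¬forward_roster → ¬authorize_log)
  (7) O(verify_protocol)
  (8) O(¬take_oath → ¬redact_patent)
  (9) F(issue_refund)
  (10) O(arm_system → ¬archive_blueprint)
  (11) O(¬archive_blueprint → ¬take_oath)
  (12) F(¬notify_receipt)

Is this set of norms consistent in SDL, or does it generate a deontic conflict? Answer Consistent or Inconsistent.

Premise 3 is O(issue_refund → notify_receipt); even if O(notify_receipt) held, inferring O(issue_refund) would be affirming the consequent — invalid.
So O(issue_refund) is not derivable, and the apparent clash with O(¬issue_refund) does not arise.
A world satisfying every obligation exists (e.g. archive_blueprint=true, arm_system=false, authorize_log=true, forward_roster=true, issue_refund=false, notify_receipt=true, quarantine_host=true, redact_patent=false, register_consent=true, take_oath=true, verify_protocol=true); no atom is both obligatory and forbidden, so the set is consistent.

Consistent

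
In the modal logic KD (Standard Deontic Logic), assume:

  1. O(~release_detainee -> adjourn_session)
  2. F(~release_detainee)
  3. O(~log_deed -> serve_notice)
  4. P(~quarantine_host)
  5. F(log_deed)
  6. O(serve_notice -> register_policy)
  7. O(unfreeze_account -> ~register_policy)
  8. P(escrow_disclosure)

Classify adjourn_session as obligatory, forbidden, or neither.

Premise 1 is O(~release_detainee -> adjourn_session), but O(~release_detainee) is not derivable from the premises, so it does not yield O(adjourn_session).
No premise or chain of K-axiom applications forces O(adjourn_session), and none forces O(~adjourn_session). So adjourn_session is neither obligatory nor forbidden under these norms.

Neither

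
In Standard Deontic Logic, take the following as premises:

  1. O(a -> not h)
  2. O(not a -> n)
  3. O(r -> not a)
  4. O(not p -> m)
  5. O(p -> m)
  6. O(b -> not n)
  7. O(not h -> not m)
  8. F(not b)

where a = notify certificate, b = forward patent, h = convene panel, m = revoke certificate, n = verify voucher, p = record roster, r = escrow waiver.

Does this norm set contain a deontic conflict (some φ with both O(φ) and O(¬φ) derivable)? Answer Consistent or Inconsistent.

Inconsistent

By case analysis on not p: premise 4 gives O(not p -> m) and premise 5 gives O(p -> m), so O(m) either way.
Premise 7, O(not h -> not m), contraposes to O(m -> h); with O(m) we get O(h).
The contrapositive of premise 1 (O(a -> not h)) is O(h -> not a), and O(h) is already established, so O(not a).
Applying K to premise 2 (O(not a -> n)) and O(not a) yields O(n).
Premise 6 is O(b -> not n); contrapositively O(n -> not b). Since O(n) holds, K gives O(not b).
Yet premise 8 is F(not b), i.e. O(b).
We now have both O(not b) and O(b) — b is simultaneously obligatory and forbidden, violating the D-axiom.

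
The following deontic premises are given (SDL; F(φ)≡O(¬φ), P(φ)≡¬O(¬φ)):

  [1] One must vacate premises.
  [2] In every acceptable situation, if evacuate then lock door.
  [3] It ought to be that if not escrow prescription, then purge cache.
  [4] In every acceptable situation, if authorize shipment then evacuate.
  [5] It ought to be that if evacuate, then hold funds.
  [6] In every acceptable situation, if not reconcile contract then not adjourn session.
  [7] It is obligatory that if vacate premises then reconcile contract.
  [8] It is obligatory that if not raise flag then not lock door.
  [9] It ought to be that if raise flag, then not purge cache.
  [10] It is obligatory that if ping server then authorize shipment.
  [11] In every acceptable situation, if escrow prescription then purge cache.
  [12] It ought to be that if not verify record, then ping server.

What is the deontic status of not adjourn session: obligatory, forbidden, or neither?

Premise 6 is O(¬reconcile_contract → ¬adjourn_session), but O(¬reconcile_contract) is not derivable from the premises, so it does not yield O(¬adjourn_session).
No premise or chain of K-axiom applications forces O(¬adjourn_session), and none forces O(adjourn_session). So ¬adjourn_session is neither obligatory nor forbidden under these norms.

Neither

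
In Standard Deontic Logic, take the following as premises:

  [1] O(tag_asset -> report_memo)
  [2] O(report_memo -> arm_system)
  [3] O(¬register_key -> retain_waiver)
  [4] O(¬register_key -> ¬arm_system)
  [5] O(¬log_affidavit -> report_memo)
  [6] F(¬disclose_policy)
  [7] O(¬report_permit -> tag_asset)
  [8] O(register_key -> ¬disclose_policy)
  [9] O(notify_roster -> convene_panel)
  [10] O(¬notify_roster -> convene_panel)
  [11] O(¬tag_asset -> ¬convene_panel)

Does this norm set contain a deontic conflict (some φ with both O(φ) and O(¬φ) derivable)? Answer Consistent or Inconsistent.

Premises 10 and 9 cover both cases: O(¬notify_roster -> convene_panel) and O(notify_roster -> convene_panel). Since ¬notify_roster ∨ notify_roster is a tautology, O(convene_panel) follows.
Premise 11, O(¬tag_asset -> ¬convene_panel), contraposes to O(convene_panel -> tag_asset); with O(convene_panel) we get O(tag_asset).
Premise 1 is O(tag_asset -> report_memo); since O(tag_asset), deontic closure gives O(report_memo).
With premise 2, O(report_memo -> arm_system), the K-axiom yields O(arm_system).
The contrapositive of premise 4 (O(¬register_key -> ¬arm_system)) is O(arm_system -> register_key), and O(arm_system) is already established, so O(register_key).
With premise 8, O(register_key -> ¬disclose_policy), the K-axiom yields O(¬disclose_policy).
Yet premise 6 is F(¬disclose_policy), i.e. O(disclose_policy).
We now have both O(¬disclose_policy) and O(disclose_policy) — disclose_policy is simultaneously obligatory and forbidden, violating the D-axiom.

Inconsistent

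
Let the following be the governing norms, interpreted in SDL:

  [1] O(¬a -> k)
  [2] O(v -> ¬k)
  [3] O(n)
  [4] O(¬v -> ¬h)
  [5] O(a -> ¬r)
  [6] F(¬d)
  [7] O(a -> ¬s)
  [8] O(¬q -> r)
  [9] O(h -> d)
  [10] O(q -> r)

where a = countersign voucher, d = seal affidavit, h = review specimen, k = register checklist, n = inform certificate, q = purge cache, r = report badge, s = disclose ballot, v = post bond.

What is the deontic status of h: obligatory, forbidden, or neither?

Forbidden

Premises 8 and 10 cover both cases: O(¬q -> r) and O(q -> r). Since ¬q ∨ q is a tautology, O(r) follows.
The contrapositive of premise 5 (O(a -> ¬r)) is O(r -> ¬a), and O(r) is already established, so O(¬a).
Premise 1 is O(¬a -> k); since O(¬a), deontic closure gives O(k).
Premise 2, O(v -> ¬k), contraposes to O(k -> ¬v); with O(k) we get O(¬v).
With premise 4, O(¬v -> ¬h), the K-axiom yields O(¬h).
Premises 3, 6, 7, 9 do not contribute to this derivation.
Thus O(¬h), which is F(h): h is forbidden.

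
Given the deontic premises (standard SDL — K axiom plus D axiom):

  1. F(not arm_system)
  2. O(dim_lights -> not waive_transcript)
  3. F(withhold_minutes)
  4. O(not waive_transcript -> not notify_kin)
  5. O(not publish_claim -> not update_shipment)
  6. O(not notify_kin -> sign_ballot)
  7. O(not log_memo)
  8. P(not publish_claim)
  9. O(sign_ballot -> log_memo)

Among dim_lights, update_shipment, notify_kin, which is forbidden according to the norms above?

dim_lights

Premise 7 states O(not log_memo) outright.
Premise 9 is O(sign_ballot -> log_memo); contrapositively O(not log_memo -> not sign_ballot). Since O(not log_memo) holds, K gives O(not sign_ballot).
The contrapositive of premise 6 (O(not notify_kin -> sign_ballot)) is O(not sign_ballot -> notify_kin), and O(not sign_ballot) is already established, so O(notify_kin).
The contrapositive of premise 4 (O(not waive_transcript -> not notify_kin)) is O(notify_kin -> waive_transcript), and O(notify_kin) is already established, so O(waive_transcript).
The contrapositive of premise 2 (O(dim_lights -> not waive_transcript)) is O(waive_transcript -> not dim_lights), and O(waive_transcript) is already established, so O(not dim_lights).
So O(not dim_lights) holds, i.e. dim_lights is forbidden. None of the other listed options is forbidden under the premises.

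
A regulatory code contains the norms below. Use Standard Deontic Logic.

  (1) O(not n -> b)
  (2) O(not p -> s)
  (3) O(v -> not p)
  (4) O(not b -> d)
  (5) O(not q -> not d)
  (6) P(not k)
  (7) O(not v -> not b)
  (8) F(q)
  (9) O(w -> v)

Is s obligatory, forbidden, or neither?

F(q) at premise 8 means O(not q).
Premise 5 is O(not q -> not d); since O(not q), deontic closure gives O(not d).
The contrapositive of premise 4 (O(not b -> d)) is O(not d -> b), and O(not d) is already established, so O(b).
Premise 7, O(not v -> not b), contraposes to O(b -> v); with O(b) we get O(v).
From O(v) and premise 3, O(v -> not p), we obtain O(not p).
Applying K to premise 2 (O(not p -> s)) and O(not p) yields O(s).
Premises 1, 6, 9 do not contribute to this derivation.
Hence s is obligatory.

Obligatory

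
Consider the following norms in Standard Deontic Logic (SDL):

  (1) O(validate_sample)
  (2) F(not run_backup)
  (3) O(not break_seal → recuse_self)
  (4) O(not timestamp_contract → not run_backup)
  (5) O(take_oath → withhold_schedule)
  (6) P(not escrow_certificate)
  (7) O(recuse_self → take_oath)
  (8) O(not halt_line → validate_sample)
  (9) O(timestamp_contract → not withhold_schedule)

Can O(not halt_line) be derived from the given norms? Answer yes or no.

No

Premise 8 is O(not halt_line → validate_sample); even if O(validate_sample) held, inferring O(not halt_line) would be affirming the consequent — invalid.
No other premise forces O(not halt_line). An ideal world satisfying every premise can still have not halt_line false, so O(not halt_line) is not derivable.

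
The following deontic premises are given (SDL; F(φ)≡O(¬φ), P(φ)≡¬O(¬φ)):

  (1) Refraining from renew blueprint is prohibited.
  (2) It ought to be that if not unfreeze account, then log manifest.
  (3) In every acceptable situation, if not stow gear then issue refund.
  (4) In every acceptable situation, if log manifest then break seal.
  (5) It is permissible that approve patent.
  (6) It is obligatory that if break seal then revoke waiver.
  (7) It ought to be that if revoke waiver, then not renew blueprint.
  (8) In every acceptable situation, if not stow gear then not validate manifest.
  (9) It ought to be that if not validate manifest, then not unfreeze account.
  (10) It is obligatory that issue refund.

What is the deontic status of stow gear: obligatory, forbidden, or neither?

Premise 1 is F(¬renew_blueprint), i.e. O(renew_blueprint).
Premise 7 is O(revoke_waiver → ¬renew_blueprint); contrapositively O(renew_blueprint → ¬revoke_waiver). Since O(renew_blueprint) holds, K gives O(¬revoke_waiver).
Premise 6 is O(break_seal → revoke_waiver); contrapositively O(¬revoke_waiver → ¬break_seal). Since O(¬revoke_waiver) holds, K gives O(¬break_seal).
Premise 4, O(log_manifest → break_seal), contraposes to O(¬break_seal → ¬log_manifest); with O(¬break_seal) we get O(¬log_manifest).
Premise 2, O(¬unfreeze_account → log_manifest), contraposes to O(¬log_manifest → unfreeze_account); with O(¬log_manifest) we get O(unfreeze_account).
The contrapositive of premise 9 (O(¬validate_manifest → ¬unfreeze_account)) is O(unfreeze_account → validate_manifest), and O(unfreeze_account) is already established, so O(validate_manifest).
Premise 8 is O(¬stow_gear → ¬validate_manifest); contrapositively O(validate_manifest → stow_gear). Since O(validate_manifest) holds, K gives O(stow_gear).
Premises 3, 5, 10 do not contribute to this derivation.
Hence stow_gear is obligatory.

Obligatory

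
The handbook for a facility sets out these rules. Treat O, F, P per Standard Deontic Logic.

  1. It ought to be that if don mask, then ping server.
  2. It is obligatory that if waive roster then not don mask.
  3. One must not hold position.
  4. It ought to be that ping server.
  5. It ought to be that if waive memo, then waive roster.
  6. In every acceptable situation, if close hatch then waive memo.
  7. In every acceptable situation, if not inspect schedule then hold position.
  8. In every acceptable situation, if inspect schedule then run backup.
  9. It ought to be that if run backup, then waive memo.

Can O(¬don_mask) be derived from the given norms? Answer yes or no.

Premise 3, F(hold_position), is equivalent to O(¬hold_position).
The contrapositive of premise 7 (O(¬inspect_schedule → hold_position)) is O(¬hold_position → inspect_schedule), and O(¬hold_position) is already established, so O(inspect_schedule).
From O(inspect_schedule) and premise 8, O(inspect_schedule → run_backup), we obtain O(run_backup).
Applying K to premise 9 (O(run_backup → waive_memo)) and O(run_backup) yields O(waive_memo).
With premise 5, O(waive_memo → waive_roster), the K-axiom yields O(waive_roster).
With premise 2, O(waive_roster → ¬don_mask), the K-axiom yields O(¬don_mask).
Premises 1, 4, 6 do not contribute to this derivation.
So O(¬don_mask) follows.

Yes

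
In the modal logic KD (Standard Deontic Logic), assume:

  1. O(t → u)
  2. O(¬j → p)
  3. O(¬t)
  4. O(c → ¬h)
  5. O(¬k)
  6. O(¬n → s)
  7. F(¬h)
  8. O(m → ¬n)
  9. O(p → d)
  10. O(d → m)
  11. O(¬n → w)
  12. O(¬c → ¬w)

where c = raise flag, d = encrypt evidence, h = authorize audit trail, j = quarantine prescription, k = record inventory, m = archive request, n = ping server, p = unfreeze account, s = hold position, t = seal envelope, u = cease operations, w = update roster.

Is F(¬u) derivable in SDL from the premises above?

Premise 1 is O(t → u), but O(t) is not derivable from the premises, so it does not yield O(u).
No other premise forces O(u). An ideal world satisfying every premise can still have ¬u true, so F(¬u) is not derivable.

No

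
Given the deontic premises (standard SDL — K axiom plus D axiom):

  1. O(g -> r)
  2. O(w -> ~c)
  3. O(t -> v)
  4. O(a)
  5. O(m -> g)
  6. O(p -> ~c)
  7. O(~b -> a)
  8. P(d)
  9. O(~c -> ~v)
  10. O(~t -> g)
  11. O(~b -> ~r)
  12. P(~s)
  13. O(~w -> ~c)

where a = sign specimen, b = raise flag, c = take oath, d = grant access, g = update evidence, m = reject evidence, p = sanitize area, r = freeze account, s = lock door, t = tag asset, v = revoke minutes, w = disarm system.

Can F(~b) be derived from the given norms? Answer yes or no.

By case analysis on w: premise 2 gives O(w -> ~c) and premise 13 gives O(~w -> ~c), so O(~c) either way.
Premise 9 is O(~c -> ~v); since O(~c), deontic closure gives O(~v).
Premise 3, O(t -> v), contraposes to O(~v -> ~t); with O(~v) we get O(~t).
From O(~t) and premise 10, O(~t -> g), we obtain O(g).
Premise 1 is O(g -> r); since O(g), deontic closure gives O(r).
Premise 11, O(~b -> ~r), contraposes to O(r -> b); with O(r) we get O(b).
Premises 4, 5, 6, 7, 8, 12 do not contribute to this derivation.
So O(b) holds, i.e. F(~b). The claim follows.

Yes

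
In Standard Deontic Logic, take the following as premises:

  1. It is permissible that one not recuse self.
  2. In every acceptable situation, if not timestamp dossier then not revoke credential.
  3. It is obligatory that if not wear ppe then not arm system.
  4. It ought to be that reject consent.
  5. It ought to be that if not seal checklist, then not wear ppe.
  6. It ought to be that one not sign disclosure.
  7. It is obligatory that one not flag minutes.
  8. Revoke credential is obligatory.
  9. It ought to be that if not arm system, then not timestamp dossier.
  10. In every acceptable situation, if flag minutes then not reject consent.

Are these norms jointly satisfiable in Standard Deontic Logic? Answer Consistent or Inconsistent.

Premise 10 is O(flag_minutes → ¬reject_consent), but O(flag_minutes) is not derivable from the premises, so it does not yield O(¬reject_consent).
So O(¬reject_consent) is not derivable, and the apparent clash with O(reject_consent) does not arise.
A world satisfying every obligation exists (e.g. arm_system=true, flag_minutes=false, recuse_self=false, reject_consent=true, revoke_credential=true, seal_checklist=true, sign_disclosure=false, timestamp_dossier=true, wear_ppe=true); no atom is both obligatory and forbidden, so the set is consistent.

Consistent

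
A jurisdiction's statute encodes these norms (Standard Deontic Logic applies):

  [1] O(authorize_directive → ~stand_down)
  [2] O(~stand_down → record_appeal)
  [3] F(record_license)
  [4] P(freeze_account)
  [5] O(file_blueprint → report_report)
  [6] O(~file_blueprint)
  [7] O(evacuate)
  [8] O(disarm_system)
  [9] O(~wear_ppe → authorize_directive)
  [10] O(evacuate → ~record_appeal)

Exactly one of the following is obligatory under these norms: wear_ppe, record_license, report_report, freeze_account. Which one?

wear_ppe

Premise 7 states O(evacuate) outright.
With premise 10, O(evacuate → ~record_appeal), the K-axiom yields O(~record_appeal).
Premise 2, O(~stand_down → record_appeal), contraposes to O(~record_appeal → stand_down); with O(~record_appeal) we get O(stand_down).
Premise 1, O(authorize_directive → ~stand_down), contraposes to O(stand_down → ~authorize_directive); with O(stand_down) we get O(~authorize_directive).
Premise 9 is O(~wear_ppe → authorize_directive); contrapositively O(~authorize_directive → wear_ppe). Since O(~authorize_directive) holds, K gives O(wear_ppe).
So O(wear_ppe) holds — wear_ppe is obligatory. None of the other listed options is made obligatory by any chain of premises.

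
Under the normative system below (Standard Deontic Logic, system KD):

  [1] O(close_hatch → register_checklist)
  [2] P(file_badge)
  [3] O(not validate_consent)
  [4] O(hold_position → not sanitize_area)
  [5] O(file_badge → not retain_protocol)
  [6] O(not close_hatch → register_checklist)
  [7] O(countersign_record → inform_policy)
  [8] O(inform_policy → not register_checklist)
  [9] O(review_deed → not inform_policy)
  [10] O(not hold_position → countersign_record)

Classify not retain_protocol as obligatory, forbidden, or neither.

Premise 5 is O(file_badge → not retain_protocol), but O(file_badge) is not derivable from the premises (the permission P(file_badge) asserts only not O(not file_badge), not O(file_badge)), so it does not yield O(not retain_protocol).
No premise or chain of K-axiom applications forces O(not retain_protocol), and none forces O(retain_protocol). So not retain_protocol is neither obligatory nor forbidden under these norms.

Neither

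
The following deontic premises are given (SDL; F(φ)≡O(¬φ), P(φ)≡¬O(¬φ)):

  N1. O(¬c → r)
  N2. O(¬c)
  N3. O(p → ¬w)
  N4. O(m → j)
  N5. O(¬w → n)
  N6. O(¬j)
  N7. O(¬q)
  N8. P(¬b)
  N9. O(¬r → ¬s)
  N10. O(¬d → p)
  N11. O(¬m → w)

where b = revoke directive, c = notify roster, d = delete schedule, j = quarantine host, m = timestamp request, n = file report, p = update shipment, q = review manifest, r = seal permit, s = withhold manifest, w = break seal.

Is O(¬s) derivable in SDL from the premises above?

No

Premise 9 is O(¬r → ¬s), but O(¬r) is not derivable from the premises, so it does not yield O(¬s).
No other premise forces O(¬s). An ideal world satisfying every premise can still have ¬s false, so O(¬s) is not derivable.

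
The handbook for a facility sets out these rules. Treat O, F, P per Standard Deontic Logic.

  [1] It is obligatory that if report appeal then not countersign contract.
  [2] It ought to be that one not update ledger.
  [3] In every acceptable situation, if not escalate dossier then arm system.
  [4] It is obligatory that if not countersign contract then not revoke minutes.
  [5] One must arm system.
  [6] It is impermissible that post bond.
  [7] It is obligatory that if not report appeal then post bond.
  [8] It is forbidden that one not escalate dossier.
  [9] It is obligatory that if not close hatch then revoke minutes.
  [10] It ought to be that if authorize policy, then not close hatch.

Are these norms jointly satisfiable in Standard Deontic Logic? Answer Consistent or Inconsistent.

Consistent

Premise 3 is O(¬escalate_dossier → arm_system); even if O(arm_system) held, inferring O(¬escalate_dossier) would be affirming the consequent — invalid.
So O(¬escalate_dossier) is not derivable, and the apparent clash with O(escalate_dossier) does not arise.
A world satisfying every obligation exists (e.g. arm_system=true, authorize_policy=false, close_hatch=true, countersign_contract=false, escalate_dossier=true, post_bond=false, report_appeal=true, revoke_minutes=false, update_ledger=false); no atom is both obligatory and forbidden, so the set is consistent.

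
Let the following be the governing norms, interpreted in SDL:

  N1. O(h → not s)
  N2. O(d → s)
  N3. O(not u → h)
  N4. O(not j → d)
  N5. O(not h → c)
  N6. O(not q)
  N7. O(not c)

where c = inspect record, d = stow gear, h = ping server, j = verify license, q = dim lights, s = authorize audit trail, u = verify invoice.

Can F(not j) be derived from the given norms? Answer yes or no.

Yes

From premise 7 we have O(not c).
Premise 5 is O(not h → c); contrapositively O(not c → h). Since O(not c) holds, K gives O(h).
Premise 1 is O(h → not s); since O(h), deontic closure gives O(not s).
Premise 2 is O(d → s); contrapositively O(not s → not d). Since O(not s) holds, K gives O(not d).
Premise 4 is O(not j → d); contrapositively O(not d → j). Since O(not d) holds, K gives O(j).
Premises 3, 6 do not contribute to this derivation.
So O(j) holds, i.e. F(not j). The claim follows.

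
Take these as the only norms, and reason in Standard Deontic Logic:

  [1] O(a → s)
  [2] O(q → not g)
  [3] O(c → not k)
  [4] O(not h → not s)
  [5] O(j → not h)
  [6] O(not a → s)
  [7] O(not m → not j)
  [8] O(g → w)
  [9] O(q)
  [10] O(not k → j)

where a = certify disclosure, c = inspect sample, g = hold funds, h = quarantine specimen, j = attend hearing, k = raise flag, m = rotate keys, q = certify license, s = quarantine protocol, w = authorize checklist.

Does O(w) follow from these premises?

Premise 8 is O(g → w), but O(g) is not derivable from the premises, so it does not yield O(w).
No other premise forces O(w). An ideal world satisfying every premise can still have w false, so O(w) is not derivable.

No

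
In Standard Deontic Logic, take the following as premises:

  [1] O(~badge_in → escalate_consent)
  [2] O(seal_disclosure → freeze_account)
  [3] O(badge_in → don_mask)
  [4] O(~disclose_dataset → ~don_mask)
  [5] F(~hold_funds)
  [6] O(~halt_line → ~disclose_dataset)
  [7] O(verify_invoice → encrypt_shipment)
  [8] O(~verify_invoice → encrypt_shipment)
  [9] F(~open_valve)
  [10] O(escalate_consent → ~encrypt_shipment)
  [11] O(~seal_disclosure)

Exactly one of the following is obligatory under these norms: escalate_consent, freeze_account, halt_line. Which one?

Premises 8 and 7 are O(~verify_invoice → encrypt_shipment) and O(verify_invoice → encrypt_shipment); every ideal world satisfies ~verify_invoice or verify_invoice, so in either case encrypt_shipment holds — hence O(encrypt_shipment).
Premise 10 is O(escalate_consent → ~encrypt_shipment); contrapositively O(encrypt_shipment → ~escalate_consent). Since O(encrypt_shipment) holds, K gives O(~escalate_consent).
Premise 1 is O(~badge_in → escalate_consent); contrapositively O(~escalate_consent → badge_in). Since O(~escalate_consent) holds, K gives O(badge_in).
Applying K to premise 3 (O(badge_in → don_mask)) and O(badge_in) yields O(don_mask).
Premise 4, O(~disclose_dataset → ~don_mask), contraposes to O(don_mask → disclose_dataset); with O(don_mask) we get O(disclose_dataset).
The contrapositive of premise 6 (O(~halt_line → ~disclose_dataset)) is O(disclose_dataset → halt_line), and O(disclose_dataset) is already established, so O(halt_line).
So O(halt_line) holds — halt_line is obligatory. None of the other listed options is made obligatory by any chain of premises.

halt_line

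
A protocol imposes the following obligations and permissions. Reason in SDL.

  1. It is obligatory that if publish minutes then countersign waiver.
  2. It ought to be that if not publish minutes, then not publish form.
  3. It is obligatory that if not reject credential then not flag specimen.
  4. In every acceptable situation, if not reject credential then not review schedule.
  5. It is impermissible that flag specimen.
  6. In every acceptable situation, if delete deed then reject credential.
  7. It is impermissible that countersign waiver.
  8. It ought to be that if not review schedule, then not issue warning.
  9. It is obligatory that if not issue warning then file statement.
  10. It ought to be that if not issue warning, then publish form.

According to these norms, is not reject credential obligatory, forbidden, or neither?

Premise 7, F(countersign_waiver), is equivalent to O(¬countersign_waiver).
Premise 1, O(publish_minutes → countersign_waiver), contraposes to O(¬countersign_waiver → ¬publish_minutes); with O(¬countersign_waiver) we get O(¬publish_minutes).
Applying K to premise 2 (O(¬publish_minutes → ¬publish_form)) and O(¬publish_minutes) yields O(¬publish_form).
The contrapositive of premise 10 (O(¬issue_warning → publish_form)) is O(¬publish_form → issue_warning), and O(¬publish_form) is already established, so O(issue_warning).
Premise 8, O(¬review_schedule → ¬issue_warning), contraposes to O(issue_warning → review_schedule); with O(issue_warning) we get O(review_schedule).
The contrapositive of premise 4 (O(¬reject_credential → ¬review_schedule)) is O(review_schedule → reject_credential), and O(review_schedule) is already established, so O(reject_credential).
Premises 3, 5, 6, 9 do not contribute to this derivation.
Thus O(reject_credential), which is F(¬reject_credential): ¬reject_credential is forbidden.

Forbidden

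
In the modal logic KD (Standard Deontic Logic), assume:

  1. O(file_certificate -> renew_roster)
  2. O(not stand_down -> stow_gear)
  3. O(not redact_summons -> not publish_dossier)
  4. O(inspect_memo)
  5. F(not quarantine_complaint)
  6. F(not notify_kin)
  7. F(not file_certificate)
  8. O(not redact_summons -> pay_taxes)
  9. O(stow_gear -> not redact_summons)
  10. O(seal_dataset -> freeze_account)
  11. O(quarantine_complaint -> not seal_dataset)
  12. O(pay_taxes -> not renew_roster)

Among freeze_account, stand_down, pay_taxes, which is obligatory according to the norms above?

stand_down

Premise 7, F(not file_certificate), is equivalent to O(file_certificate).
Applying K to premise 1 (O(file_certificate -> renew_roster)) and O(file_certificate) yields O(renew_roster).
Premise 12, O(pay_taxes -> not renew_roster), contraposes to O(renew_roster -> not pay_taxes); with O(renew_roster) we get O(not pay_taxes).
The contrapositive of premise 8 (O(not redact_summons -> pay_taxes)) is O(not pay_taxes -> redact_summons), and O(not pay_taxes) is already established, so O(redact_summons).
The contrapositive of premise 9 (O(stow_gear -> not redact_summons)) is O(redact_summons -> not stow_gear), and O(redact_summons) is already established, so O(not stow_gear).
Premise 2, O(not stand_down -> stow_gear), contraposes to O(not stow_gear -> stand_down); with O(not stow_gear) we get O(stand_down).
So O(stand_down) holds — stand_down is obligatory. None of the other listed options is made obligatory by any chain of premises.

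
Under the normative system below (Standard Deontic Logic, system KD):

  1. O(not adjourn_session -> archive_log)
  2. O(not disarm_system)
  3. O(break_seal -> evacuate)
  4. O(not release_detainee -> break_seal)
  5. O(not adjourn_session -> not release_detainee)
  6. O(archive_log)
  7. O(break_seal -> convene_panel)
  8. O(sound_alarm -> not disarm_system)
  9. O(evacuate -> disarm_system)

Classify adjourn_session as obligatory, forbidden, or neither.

From premise 2 we have O(not disarm_system).
Premise 9, O(evacuate -> disarm_system), contraposes to O(not disarm_system -> not evacuate); with O(not disarm_system) we get O(not evacuate).
Premise 3 is O(break_seal -> evacuate); contrapositively O(not evacuate -> not break_seal). Since O(not evacuate) holds, K gives O(not break_seal).
Premise 4, O(not release_detainee -> break_seal), contraposes to O(not break_seal -> release_detainee); with O(not break_seal) we get O(release_detainee).
Premise 5, O(not adjourn_session -> not release_detainee), contraposes to O(release_detainee -> adjourn_session); with O(release_detainee) we get O(adjourn_session).
Premises 1, 6, 7, 8 do not contribute to this derivation.
Hence adjourn_session is obligatory.

Obligatory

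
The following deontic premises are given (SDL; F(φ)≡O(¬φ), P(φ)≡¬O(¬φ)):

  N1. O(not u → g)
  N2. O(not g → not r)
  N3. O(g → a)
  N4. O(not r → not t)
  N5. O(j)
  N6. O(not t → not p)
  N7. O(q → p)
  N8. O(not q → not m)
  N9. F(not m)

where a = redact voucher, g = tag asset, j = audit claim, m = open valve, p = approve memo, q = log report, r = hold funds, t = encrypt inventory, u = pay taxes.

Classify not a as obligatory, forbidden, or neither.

Premise 9 is F(not m), i.e. O(m).
Premise 8, O(not q → not m), contraposes to O(m → q); with O(m) we get O(q).
From O(q) and premise 7, O(q → p), we obtain O(p).
The contrapositive of premise 6 (O(not t → not p)) is O(p → t), and O(p) is already established, so O(t).
Premise 4, O(not r → not t), contraposes to O(t → r); with O(t) we get O(r).
Premise 2 is O(not g → not r); contrapositively O(r → g). Since O(r) holds, K gives O(g).
Applying K to premise 3 (O(g → a)) and O(g) yields O(a).
Premises 1, 5 do not contribute to this derivation.
Thus O(a), which is F(not a): not a is forbidden.

Forbidden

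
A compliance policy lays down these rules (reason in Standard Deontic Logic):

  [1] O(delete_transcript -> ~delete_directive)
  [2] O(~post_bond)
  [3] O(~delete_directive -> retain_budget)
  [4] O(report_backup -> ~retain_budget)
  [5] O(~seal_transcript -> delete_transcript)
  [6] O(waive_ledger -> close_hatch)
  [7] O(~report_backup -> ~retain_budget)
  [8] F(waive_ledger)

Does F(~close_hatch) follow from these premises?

Premise 6 is O(waive_ledger -> close_hatch), but O(waive_ledger) is not derivable from the premises, so it does not yield O(close_hatch).
No other premise forces O(close_hatch). An ideal world satisfying every premise can still have ~close_hatch true, so F(~close_hatch) is not derivable.

No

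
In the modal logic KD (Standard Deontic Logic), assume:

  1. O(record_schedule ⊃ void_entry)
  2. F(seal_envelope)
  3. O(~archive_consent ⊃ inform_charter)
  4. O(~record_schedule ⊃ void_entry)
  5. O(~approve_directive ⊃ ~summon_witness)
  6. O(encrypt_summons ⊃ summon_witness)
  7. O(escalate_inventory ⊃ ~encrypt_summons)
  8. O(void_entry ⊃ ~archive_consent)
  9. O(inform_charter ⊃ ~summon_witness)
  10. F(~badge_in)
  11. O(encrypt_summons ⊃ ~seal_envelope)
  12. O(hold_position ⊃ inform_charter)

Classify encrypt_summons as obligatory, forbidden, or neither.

Premises 4 and 1 are O(~record_schedule ⊃ void_entry) and O(record_schedule ⊃ void_entry); every ideal world satisfies ~record_schedule or record_schedule, so in either case void_entry holds — hence O(void_entry).
Premise 8 is O(void_entry ⊃ ~archive_consent); since O(void_entry), deontic closure gives O(~archive_consent).
With premise 3, O(~archive_consent ⊃ inform_charter), the K-axiom yields O(inform_charter).
With premise 9, O(inform_charter ⊃ ~summon_witness), the K-axiom yields O(~summon_witness).
Premise 6, O(encrypt_summons ⊃ summon_witness), contraposes to O(~summon_witness ⊃ ~encrypt_summons); with O(~summon_witness) we get O(~encrypt_summons).
Premises 2, 5, 7, 10, 11, 12 do not contribute to this derivation.
Thus O(~encrypt_summons), which is F(encrypt_summons): encrypt_summons is forbidden.

Forbidden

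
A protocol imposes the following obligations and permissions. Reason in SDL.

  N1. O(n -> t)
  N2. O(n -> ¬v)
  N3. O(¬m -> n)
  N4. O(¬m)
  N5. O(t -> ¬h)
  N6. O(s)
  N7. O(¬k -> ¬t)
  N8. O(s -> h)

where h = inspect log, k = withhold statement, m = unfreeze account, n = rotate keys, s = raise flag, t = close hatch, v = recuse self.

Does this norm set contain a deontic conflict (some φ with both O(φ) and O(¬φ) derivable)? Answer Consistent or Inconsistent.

Inconsistent

Premise 6 gives O(s).
From O(s) and premise 8, O(s -> h), we obtain O(h).
The contrapositive of premise 5 (O(t -> ¬h)) is O(h -> ¬t), and O(h) is already established, so O(¬t).
Premise 1 is O(n -> t); contrapositively O(¬t -> ¬n). Since O(¬t) holds, K gives O(¬n).
The contrapositive of premise 3 (O(¬m -> n)) is O(¬n -> m), and O(¬n) is already established, so O(m).
Yet premise 4 states O(¬m).
We now have both O(m) and O(¬m) — m is simultaneously obligatory and forbidden, violating the D-axiom.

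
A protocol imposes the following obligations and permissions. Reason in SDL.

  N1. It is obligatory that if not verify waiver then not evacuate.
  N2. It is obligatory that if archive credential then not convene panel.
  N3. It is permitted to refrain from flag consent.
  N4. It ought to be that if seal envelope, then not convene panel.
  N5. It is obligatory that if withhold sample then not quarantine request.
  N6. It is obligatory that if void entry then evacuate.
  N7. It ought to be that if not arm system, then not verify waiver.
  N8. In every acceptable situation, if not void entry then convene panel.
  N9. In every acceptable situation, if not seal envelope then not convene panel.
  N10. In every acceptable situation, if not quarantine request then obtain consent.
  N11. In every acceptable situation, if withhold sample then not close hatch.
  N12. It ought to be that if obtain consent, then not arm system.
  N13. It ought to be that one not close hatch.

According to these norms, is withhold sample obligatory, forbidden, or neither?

Premises 9 and 4 are O(¬seal_envelope → ¬convene_panel) and O(seal_envelope → ¬convene_panel); every ideal world satisfies ¬seal_envelope or seal_envelope, so in either case ¬convene_panel holds — hence O(¬convene_panel).
The contrapositive of premise 8 (O(¬void_entry → convene_panel)) is O(¬convene_panel → void_entry), and O(¬convene_panel) is already established, so O(void_entry).
Applying K to premise 6 (O(void_entry → evacuate)) and O(void_entry) yields O(evacuate).
Premise 1 is O(¬verify_waiver → ¬evacuate); contrapositively O(evacuate → verify_waiver). Since O(evacuate) holds, K gives O(verify_waiver).
Premise 7, O(¬arm_system → ¬verify_waiver), contraposes to O(verify_waiver → arm_system); with O(verify_waiver) we get O(arm_system).
The contrapositive of premise 12 (O(obtain_consent → ¬arm_system)) is O(arm_system → ¬obtain_consent), and O(arm_system) is already established, so O(¬obtain_consent).
Premise 10, O(¬quarantine_request → obtain_consent), contraposes to O(¬obtain_consent → quarantine_request); with O(¬obtain_consent) we get O(quarantine_request).
Premise 5 is O(withhold_sample → ¬quarantine_request); contrapositively O(quarantine_request → ¬withhold_sample). Since O(quarantine_request) holds, K gives O(¬withhold_sample).
Premises 2, 3, 11, 13 do not contribute to this derivation.
Thus O(¬withhold_sample), which is F(withhold_sample): withhold_sample is forbidden.

Forbidden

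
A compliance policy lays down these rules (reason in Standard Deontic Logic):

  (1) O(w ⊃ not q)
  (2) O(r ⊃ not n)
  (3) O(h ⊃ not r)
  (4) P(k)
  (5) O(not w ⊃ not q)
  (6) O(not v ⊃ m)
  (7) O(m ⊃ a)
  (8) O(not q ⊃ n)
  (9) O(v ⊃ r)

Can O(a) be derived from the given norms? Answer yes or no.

Premises 1 and 5 cover both cases: O(w ⊃ not q) and O(not w ⊃ not q). Since w ∨ not w is a tautology, O(not q) follows.
Premise 8 is O(not q ⊃ n); since O(not q), deontic closure gives O(n).
The contrapositive of premise 2 (O(r ⊃ not n)) is O(n ⊃ not r), and O(n) is already established, so O(not r).
The contrapositive of premise 9 (O(v ⊃ r)) is O(not r ⊃ not v), and O(not r) is already established, so O(not v).
Premise 6 is O(not v ⊃ m); since O(not v), deontic closure gives O(m).
With premise 7, O(m ⊃ a), the K-axiom yields O(a).
Premises 3, 4 do not contribute to this derivation.
So O(a) follows.

Yes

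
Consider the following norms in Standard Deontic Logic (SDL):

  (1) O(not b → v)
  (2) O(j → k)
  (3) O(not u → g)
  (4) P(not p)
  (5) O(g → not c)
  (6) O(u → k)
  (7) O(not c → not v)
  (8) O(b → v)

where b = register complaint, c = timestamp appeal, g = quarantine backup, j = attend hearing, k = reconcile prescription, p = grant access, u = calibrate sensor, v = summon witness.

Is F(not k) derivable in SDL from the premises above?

Premises 8 and 1 cover both cases: O(b → v) and O(not b → v). Since b ∨ not b is a tautology, O(v) follows.
Premise 7, O(not c → not v), contraposes to O(v → c); with O(v) we get O(c).
The contrapositive of premise 5 (O(g → not c)) is O(c → not g), and O(c) is already established, so O(not g).
Premise 3 is O(not u → g); contrapositively O(not g → u). Since O(not g) holds, K gives O(u).
With premise 6, O(u → k), the K-axiom yields O(k).
Premises 2, 4 do not contribute to this derivation.
So O(k) holds, i.e. F(not k). The claim follows.

Yes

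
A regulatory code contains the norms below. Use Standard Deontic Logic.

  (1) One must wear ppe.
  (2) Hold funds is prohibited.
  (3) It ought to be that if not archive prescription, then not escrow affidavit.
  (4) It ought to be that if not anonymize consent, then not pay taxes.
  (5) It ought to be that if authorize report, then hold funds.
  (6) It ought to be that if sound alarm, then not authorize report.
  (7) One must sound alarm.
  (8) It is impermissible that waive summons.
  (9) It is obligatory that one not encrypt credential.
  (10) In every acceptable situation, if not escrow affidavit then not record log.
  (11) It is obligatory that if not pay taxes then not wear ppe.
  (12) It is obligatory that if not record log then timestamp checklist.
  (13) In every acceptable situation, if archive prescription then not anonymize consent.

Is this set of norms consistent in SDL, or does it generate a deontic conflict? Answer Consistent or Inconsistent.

Premise 5 is O(authorize_report → hold_funds), but O(authorize_report) is not derivable from the premises, so it does not yield O(hold_funds).
So O(hold_funds) is not derivable, and the apparent clash with O(¬hold_funds) does not arise.
A world satisfying every obligation exists (e.g. anonymize_consent=true, archive_prescription=false, authorize_report=false, encrypt_credential=false, escrow_affidavit=false, hold_funds=false, pay_taxes=true, record_log=false, sound_alarm=true, timestamp_checklist=true, waive_summons=false, wear_ppe=true); no atom is both obligatory and forbidden, so the set is consistent.

Consistent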